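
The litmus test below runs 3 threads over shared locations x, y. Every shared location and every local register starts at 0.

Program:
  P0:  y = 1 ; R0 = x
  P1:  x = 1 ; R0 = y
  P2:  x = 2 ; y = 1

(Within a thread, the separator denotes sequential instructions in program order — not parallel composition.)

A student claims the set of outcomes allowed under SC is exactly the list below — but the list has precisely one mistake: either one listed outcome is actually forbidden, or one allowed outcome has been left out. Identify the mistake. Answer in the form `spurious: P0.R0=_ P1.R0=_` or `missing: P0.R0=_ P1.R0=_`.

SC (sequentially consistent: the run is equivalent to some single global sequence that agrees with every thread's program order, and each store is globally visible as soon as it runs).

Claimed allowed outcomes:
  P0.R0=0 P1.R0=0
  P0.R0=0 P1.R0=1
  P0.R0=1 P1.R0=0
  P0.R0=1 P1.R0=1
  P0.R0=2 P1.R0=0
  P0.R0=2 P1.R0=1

outcome vector order: (P0.R0,P1.R0)
[SC] allowed = {<0 1> <1 0> <1 1> <2 0> <2 1>}
claimed∖SC = {<0 0>}

spurious: P0.R0=0 P1.R0=0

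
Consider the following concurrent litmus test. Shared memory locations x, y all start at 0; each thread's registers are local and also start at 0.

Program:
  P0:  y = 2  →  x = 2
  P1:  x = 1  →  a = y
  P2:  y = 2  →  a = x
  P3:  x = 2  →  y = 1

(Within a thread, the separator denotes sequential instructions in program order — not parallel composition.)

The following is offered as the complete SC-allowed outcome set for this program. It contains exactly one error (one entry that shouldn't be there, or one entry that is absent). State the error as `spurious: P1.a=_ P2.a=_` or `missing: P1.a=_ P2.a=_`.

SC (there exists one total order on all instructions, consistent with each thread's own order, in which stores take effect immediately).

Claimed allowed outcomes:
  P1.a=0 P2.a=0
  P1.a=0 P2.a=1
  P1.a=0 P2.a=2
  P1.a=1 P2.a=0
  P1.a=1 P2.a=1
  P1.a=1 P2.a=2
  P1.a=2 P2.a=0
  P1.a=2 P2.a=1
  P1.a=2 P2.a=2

spurious: P1.a=0 P2.a=0

outcome vector order: (P1.a,P2.a)
SC: 8 outcomes — {01 02 10 11 12 20 21 22}
claimed∖SC = {00}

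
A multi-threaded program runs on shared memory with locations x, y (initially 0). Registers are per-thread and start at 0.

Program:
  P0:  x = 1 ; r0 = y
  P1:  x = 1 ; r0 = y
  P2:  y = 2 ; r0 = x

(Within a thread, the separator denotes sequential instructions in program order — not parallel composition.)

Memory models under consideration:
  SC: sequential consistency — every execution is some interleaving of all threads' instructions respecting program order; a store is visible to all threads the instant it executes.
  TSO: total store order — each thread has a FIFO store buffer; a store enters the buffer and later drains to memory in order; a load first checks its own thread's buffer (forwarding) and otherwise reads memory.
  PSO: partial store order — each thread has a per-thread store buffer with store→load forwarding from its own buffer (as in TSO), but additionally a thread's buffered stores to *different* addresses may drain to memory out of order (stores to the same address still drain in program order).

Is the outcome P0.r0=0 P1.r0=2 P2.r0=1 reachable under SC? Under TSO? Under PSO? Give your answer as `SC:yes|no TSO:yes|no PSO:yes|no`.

SC:yes TSO:yes PSO:yes

outcome vector order: (P0.r0,P1.r0,P2.r0)
SC: 5 outcomes — {(0,0,1) (0,2,1) (2,0,1) (2,2,0) (2,2,1)}
TSO: 8 outcomes — {(0,0,0) (0,0,1) (0,2,0) (0,2,1) (2,0,0) (2,0,1) (2,2,0) (2,2,1)}
PSO: 8 outcomes — {(0,0,0) (0,0,1) (0,2,0) (0,2,1) (2,0,0) (2,0,1) (2,2,0) (2,2,1)}
target (0,2,1) ∈ {SC,TSO,PSO}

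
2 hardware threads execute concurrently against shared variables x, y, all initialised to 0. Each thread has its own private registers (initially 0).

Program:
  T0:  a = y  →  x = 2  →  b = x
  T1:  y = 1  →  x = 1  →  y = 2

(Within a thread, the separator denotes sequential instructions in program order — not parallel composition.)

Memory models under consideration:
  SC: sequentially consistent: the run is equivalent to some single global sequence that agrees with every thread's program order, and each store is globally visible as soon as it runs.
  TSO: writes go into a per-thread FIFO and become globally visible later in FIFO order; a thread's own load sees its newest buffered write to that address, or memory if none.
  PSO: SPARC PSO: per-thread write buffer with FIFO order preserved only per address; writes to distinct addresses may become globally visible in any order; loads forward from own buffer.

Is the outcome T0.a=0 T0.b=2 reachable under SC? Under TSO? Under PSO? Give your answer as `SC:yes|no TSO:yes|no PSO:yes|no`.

SC:yes TSO:yes PSO:yes

outcome vector order: (T0.a,T0.b)
SC: 5 outcomes — {01 02 11 12 22}
TSO: 5 outcomes — {01 02 11 12 22}
PSO: 6 outcomes — {01 02 11 12 21 22}
target 02 ∈ {SC,TSO,PSO}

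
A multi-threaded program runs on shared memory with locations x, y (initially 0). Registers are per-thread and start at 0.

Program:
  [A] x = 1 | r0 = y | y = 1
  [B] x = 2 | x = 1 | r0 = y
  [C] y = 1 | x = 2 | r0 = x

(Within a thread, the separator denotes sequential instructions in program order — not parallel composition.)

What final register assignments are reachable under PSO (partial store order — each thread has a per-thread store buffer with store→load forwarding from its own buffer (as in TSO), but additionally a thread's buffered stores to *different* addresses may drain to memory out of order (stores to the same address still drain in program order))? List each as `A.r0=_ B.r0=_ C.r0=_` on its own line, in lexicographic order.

outcome vector order: (A.r0,B.r0,C.r0)
|PSO outcomes| = 8

A.r0=0 B.r0=0 C.r0=1
A.r0=0 B.r0=0 C.r0=2
A.r0=0 B.r0=1 C.r0=1
A.r0=0 B.r0=1 C.r0=2
A.r0=1 B.r0=0 C.r0=1
A.r0=1 B.r0=0 C.r0=2
A.r0=1 B.r0=1 C.r0=1
A.r0=1 B.r0=1 C.r0=2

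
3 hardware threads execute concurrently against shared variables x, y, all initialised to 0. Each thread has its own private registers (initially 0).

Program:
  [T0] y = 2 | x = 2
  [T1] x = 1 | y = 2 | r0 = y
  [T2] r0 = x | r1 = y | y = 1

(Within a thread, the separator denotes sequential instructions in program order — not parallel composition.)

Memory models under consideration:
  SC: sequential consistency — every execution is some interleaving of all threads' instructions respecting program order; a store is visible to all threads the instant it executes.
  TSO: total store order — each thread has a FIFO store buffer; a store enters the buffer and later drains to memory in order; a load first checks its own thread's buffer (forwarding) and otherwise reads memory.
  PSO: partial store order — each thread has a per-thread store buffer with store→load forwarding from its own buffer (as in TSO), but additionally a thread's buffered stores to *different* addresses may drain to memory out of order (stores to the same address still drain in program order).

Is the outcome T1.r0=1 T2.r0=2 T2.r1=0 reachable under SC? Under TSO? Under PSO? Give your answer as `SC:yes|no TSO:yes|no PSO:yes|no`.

outcome vector order: (T1.r0,T2.r0,T2.r1)
SC (10): 100, 102, 110, 112, 122, 200, 202, 210, 212, 222
TSO (10): 100, 102, 110, 112, 122, 200, 202, 210, 212, 222
PSO (12): 100, 102, 110, 112, 120, 122, 200, 202, 210, 212, 220, 222
target 120 ∈ {PSO}

SC:no TSO:no PSO:yes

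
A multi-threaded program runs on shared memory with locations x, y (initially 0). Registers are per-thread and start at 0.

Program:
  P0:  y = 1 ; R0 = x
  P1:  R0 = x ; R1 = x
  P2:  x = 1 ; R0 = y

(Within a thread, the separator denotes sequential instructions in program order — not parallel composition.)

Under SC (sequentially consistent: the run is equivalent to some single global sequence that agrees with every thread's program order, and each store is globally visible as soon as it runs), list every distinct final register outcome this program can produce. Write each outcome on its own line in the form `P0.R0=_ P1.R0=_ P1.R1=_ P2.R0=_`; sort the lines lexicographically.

outcome vector order: (P0.R0,P1.R0,P1.R1,P2.R0)
|SC outcomes| = 9

P0.R0=0 P1.R0=0 P1.R1=0 P2.R0=1
P0.R0=0 P1.R0=0 P1.R1=1 P2.R0=1
P0.R0=0 P1.R0=1 P1.R1=1 P2.R0=1
P0.R0=1 P1.R0=0 P1.R1=0 P2.R0=0
P0.R0=1 P1.R0=0 P1.R1=0 P2.R0=1
P0.R0=1 P1.R0=0 P1.R1=1 P2.R0=0
P0.R0=1 P1.R0=0 P1.R1=1 P2.R0=1
P0.R0=1 P1.R0=1 P1.R1=1 P2.R0=0
P0.R0=1 P1.R0=1 P1.R1=1 P2.R0=1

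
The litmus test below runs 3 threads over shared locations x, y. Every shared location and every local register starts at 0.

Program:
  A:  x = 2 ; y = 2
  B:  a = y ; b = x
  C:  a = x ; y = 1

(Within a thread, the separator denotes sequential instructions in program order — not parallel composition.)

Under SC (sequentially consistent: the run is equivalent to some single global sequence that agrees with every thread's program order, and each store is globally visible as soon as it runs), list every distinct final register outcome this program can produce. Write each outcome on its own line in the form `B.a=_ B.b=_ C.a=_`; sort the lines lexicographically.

outcome vector order: (B.a,B.b,C.a)
|SC outcomes| = 9

B.a=0 B.b=0 C.a=0
B.a=0 B.b=0 C.a=2
B.a=0 B.b=2 C.a=0
B.a=0 B.b=2 C.a=2
B.a=1 B.b=0 C.a=0
B.a=1 B.b=2 C.a=0
B.a=1 B.b=2 C.a=2
B.a=2 B.b=2 C.a=0
B.a=2 B.b=2 C.a=2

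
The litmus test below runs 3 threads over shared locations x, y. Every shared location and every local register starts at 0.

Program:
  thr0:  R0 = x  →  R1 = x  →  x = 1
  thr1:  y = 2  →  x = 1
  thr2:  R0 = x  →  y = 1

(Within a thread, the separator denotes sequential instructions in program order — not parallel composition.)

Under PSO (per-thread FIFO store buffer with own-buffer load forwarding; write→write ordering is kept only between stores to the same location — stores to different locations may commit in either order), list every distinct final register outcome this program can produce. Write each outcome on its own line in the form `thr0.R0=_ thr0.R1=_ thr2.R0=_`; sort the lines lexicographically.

outcome vector order: (thr0.R0,thr0.R1,thr2.R0)
|PSO outcomes| = 6

thr0.R0=0 thr0.R1=0 thr2.R0=0
thr0.R0=0 thr0.R1=0 thr2.R0=1
thr0.R0=0 thr0.R1=1 thr2.R0=0
thr0.R0=0 thr0.R1=1 thr2.R0=1
thr0.R0=1 thr0.R1=1 thr2.R0=0
thr0.R0=1 thr0.R1=1 thr2.R0=1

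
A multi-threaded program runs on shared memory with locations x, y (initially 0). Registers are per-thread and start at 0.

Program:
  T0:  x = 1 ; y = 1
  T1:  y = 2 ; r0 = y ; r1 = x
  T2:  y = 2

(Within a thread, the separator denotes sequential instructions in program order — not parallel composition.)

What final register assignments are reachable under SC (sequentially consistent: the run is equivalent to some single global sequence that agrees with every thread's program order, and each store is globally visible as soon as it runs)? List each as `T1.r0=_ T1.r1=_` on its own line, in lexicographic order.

outcome vector order: (T1.r0,T1.r1)
|SC outcomes| = 3

T1.r0=1 T1.r1=1
T1.r0=2 T1.r1=0
T1.r0=2 T1.r1=1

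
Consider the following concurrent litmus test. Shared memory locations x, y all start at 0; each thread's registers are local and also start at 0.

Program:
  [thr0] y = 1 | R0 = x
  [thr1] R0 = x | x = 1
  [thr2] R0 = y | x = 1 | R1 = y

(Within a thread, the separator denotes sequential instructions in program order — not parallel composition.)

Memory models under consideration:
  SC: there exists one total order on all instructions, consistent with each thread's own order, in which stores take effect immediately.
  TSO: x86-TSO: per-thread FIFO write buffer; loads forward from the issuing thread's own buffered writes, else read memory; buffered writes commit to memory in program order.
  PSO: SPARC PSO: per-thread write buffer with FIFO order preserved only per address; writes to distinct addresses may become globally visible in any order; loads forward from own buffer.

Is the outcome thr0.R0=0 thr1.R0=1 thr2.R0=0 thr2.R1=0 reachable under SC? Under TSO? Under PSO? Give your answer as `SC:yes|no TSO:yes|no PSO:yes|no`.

outcome vector order: (thr0.R0,thr1.R0,thr2.R0,thr2.R1)
SC: 10 outcomes — {(0,0,0,1) (0,0,1,1) (0,1,0,1) (0,1,1,1) (1,0,0,0) (1,0,0,1) (1,0,1,1) (1,1,0,0) (1,1,0,1) (1,1,1,1)}
TSO: 12 outcomes — {(0,0,0,0) (0,0,0,1) (0,0,1,1) (0,1,0,0) (0,1,0,1) (0,1,1,1) (1,0,0,0) (1,0,0,1) (1,0,1,1) (1,1,0,0) (1,1,0,1) (1,1,1,1)}
PSO: 12 outcomes — {(0,0,0,0) (0,0,0,1) (0,0,1,1) (0,1,0,0) (0,1,0,1) (0,1,1,1) (1,0,0,0) (1,0,0,1) (1,0,1,1) (1,1,0,0) (1,1,0,1) (1,1,1,1)}
target (0,1,0,0) ∈ {TSO,PSO}

SC:no TSO:yes PSO:yes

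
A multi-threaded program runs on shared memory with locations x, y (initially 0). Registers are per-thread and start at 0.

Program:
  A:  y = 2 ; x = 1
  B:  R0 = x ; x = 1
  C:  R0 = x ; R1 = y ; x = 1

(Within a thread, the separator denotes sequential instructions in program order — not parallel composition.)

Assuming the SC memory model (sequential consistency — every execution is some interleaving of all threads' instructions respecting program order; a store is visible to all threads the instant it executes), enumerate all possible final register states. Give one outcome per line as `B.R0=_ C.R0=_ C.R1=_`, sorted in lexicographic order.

outcome vector order: (B.R0,C.R0,C.R1)
|SC outcomes| = 7

B.R0=0 C.R0=0 C.R1=0
B.R0=0 C.R0=0 C.R1=2
B.R0=0 C.R0=1 C.R1=0
B.R0=0 C.R0=1 C.R1=2
B.R0=1 C.R0=0 C.R1=0
B.R0=1 C.R0=0 C.R1=2
B.R0=1 C.R0=1 C.R1=2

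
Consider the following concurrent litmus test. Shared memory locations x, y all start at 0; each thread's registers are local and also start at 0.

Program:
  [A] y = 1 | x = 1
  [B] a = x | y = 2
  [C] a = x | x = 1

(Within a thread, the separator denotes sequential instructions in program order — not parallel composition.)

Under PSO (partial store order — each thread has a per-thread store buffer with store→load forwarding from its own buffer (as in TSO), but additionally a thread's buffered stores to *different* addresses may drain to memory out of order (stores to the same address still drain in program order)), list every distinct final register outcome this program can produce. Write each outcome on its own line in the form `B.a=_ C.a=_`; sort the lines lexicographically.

outcome vector order: (B.a,C.a)
|PSO outcomes| = 4

B.a=0 C.a=0
B.a=0 C.a=1
B.a=1 C.a=0
B.a=1 C.a=1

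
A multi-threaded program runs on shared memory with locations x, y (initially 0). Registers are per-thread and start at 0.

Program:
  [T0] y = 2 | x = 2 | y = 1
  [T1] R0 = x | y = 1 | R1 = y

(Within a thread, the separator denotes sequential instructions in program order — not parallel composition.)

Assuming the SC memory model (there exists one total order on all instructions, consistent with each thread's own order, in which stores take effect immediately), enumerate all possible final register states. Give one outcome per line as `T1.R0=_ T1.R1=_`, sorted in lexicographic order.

outcome vector order: (T1.R0,T1.R1)
|SC outcomes| = 3

T1.R0=0 T1.R1=1
T1.R0=0 T1.R1=2
T1.R0=2 T1.R1=1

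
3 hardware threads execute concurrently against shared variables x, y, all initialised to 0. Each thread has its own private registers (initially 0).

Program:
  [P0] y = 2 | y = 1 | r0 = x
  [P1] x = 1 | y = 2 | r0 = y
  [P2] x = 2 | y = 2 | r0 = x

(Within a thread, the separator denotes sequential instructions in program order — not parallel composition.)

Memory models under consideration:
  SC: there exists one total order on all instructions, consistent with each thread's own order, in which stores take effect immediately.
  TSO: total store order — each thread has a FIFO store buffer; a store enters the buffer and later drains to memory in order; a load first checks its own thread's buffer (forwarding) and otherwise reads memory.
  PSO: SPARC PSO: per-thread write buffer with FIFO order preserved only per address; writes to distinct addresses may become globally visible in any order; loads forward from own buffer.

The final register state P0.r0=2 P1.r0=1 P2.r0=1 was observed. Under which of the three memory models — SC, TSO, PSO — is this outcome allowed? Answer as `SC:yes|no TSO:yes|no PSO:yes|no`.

outcome vector order: (P0.r0,P1.r0,P2.r0)
[SC] allowed = {<0 2 1>; <0 2 2>; <1 1 1>; <1 1 2>; <1 2 1>; <1 2 2>; <2 1 2>; <2 2 1>; <2 2 2>}
[TSO] allowed = {<0 1 1>; <0 1 2>; <0 2 1>; <0 2 2>; <1 1 1>; <1 1 2>; <1 2 1>; <1 2 2>; <2 1 1>; <2 1 2>; <2 2 1>; <2 2 2>}
[PSO] allowed = {<0 1 1>; <0 1 2>; <0 2 1>; <0 2 2>; <1 1 1>; <1 1 2>; <1 2 1>; <1 2 2>; <2 1 1>; <2 1 2>; <2 2 1>; <2 2 2>}
target <2 1 1> ∈ {TSO,PSO}

SC:no TSO:yes PSO:yes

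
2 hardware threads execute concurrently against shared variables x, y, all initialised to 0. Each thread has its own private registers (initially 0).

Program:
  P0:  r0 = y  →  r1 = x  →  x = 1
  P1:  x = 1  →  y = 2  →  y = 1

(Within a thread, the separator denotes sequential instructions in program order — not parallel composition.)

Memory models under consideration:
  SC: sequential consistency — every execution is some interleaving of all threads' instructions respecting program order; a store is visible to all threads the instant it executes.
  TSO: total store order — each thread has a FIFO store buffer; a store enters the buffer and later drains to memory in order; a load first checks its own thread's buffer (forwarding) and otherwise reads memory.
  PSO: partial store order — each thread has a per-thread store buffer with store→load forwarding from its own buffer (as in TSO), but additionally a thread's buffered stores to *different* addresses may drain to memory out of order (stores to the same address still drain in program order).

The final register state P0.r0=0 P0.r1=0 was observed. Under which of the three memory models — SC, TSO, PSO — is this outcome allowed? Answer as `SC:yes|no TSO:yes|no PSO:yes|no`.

SC:yes TSO:yes PSO:yes

outcome vector order: (P0.r0,P0.r1)
[SC] allowed = {0/0 0/1 1/1 2/1}
[TSO] allowed = {0/0 0/1 1/1 2/1}
[PSO] allowed = {0/0 0/1 1/0 1/1 2/0 2/1}
target 0/0 ∈ {SC,TSO,PSO}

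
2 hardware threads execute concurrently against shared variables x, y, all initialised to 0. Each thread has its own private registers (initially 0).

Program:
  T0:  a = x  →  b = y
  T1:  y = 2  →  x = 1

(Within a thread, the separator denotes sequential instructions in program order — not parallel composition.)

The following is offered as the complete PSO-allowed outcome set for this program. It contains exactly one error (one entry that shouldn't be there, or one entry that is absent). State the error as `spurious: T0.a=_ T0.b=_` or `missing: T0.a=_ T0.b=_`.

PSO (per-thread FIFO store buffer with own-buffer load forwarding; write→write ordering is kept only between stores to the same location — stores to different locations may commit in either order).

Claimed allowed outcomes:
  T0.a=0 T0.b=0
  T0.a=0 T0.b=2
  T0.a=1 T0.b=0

missing: T0.a=1 T0.b=2

outcome vector order: (T0.a,T0.b)
PSO: 4 outcomes — {<0 0>; <0 2>; <1 0>; <1 2>}
PSO∖claimed = {<1 2>}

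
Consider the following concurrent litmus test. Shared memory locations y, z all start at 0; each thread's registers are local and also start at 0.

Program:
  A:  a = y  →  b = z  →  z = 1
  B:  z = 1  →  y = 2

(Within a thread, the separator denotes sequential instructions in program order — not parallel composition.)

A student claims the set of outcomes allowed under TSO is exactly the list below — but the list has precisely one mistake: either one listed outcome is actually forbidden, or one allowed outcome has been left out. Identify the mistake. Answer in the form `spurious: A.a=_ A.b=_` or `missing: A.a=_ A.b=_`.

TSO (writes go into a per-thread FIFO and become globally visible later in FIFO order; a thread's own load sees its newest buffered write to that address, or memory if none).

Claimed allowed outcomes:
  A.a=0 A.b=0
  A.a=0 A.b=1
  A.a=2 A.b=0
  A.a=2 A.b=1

spurious: A.a=2 A.b=0

outcome vector order: (A.a,A.b)
TSO (3): (0,0) (0,1) (2,1)
claimed∖TSO = {(2,0)}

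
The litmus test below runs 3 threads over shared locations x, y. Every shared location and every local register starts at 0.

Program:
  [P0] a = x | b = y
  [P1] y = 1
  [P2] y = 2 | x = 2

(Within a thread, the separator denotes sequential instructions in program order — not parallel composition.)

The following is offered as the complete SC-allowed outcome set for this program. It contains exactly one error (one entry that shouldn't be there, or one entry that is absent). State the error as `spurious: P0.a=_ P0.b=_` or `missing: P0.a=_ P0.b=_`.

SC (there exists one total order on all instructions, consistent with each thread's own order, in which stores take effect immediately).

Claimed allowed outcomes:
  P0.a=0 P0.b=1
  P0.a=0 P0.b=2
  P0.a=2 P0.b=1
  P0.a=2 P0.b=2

missing: P0.a=0 P0.b=0

outcome vector order: (P0.a,P0.b)
under SC → 0/0, 0/1, 0/2, 2/1, 2/2
SC∖claimed = {0/0}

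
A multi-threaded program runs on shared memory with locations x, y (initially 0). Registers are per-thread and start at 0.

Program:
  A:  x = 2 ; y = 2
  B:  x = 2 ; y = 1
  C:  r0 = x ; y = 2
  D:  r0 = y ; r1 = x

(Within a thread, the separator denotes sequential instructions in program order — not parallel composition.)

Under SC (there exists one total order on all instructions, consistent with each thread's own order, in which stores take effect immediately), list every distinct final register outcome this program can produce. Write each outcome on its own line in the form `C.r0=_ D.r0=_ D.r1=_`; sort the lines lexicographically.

C.r0=0 D.r0=0 D.r1=0
C.r0=0 D.r0=0 D.r1=2
C.r0=0 D.r0=1 D.r1=2
C.r0=0 D.r0=2 D.r1=0
C.r0=0 D.r0=2 D.r1=2
C.r0=2 D.r0=0 D.r1=0
C.r0=2 D.r0=0 D.r1=2
C.r0=2 D.r0=1 D.r1=2
C.r0=2 D.r0=2 D.r1=2

outcome vector order: (C.r0,D.r0,D.r1)
|SC outcomes| = 9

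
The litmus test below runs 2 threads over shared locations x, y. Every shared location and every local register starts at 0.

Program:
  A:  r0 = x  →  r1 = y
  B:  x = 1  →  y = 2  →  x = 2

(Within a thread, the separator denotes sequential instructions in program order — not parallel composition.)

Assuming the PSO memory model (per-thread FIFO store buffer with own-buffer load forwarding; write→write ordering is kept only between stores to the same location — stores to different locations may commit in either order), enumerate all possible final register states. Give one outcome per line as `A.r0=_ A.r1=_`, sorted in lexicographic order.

A.r0=0 A.r1=0
A.r0=0 A.r1=2
A.r0=1 A.r1=0
A.r0=1 A.r1=2
A.r0=2 A.r1=0
A.r0=2 A.r1=2

outcome vector order: (A.r0,A.r1)
|PSO outcomes| = 6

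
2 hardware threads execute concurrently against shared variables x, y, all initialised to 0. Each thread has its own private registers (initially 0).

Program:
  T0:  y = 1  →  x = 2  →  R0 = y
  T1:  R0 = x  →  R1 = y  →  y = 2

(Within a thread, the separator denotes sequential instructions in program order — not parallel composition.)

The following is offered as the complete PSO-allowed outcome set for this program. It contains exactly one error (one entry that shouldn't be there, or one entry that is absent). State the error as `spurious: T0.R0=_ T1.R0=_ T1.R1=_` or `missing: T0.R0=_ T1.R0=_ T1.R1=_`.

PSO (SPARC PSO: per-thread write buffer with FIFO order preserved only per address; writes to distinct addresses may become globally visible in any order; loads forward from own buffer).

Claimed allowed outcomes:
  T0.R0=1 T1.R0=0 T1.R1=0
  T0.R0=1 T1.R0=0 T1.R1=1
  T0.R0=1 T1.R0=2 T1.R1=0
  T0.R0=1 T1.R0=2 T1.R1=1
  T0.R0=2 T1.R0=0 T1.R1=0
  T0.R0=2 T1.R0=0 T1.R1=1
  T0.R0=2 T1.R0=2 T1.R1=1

missing: T0.R0=2 T1.R0=2 T1.R1=0

outcome vector order: (T0.R0,T1.R0,T1.R1)
[PSO] allowed = {<1 0 0> <1 0 1> <1 2 0> <1 2 1> <2 0 0> <2 0 1> <2 2 0> <2 2 1>}
PSO∖claimed = {<2 2 0>}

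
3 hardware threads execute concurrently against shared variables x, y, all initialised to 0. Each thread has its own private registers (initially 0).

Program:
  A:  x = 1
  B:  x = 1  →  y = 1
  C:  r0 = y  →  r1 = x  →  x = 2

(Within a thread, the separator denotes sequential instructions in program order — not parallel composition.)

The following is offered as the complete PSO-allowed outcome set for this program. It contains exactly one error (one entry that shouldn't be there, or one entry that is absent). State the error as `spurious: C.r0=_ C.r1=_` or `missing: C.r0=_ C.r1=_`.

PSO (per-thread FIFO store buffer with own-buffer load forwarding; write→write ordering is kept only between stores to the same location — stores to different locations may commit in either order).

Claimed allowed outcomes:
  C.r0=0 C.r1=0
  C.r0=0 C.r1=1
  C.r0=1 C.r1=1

missing: C.r0=1 C.r1=0

outcome vector order: (C.r0,C.r1)
PSO (4): 00, 01, 10, 11
PSO∖claimed = {10}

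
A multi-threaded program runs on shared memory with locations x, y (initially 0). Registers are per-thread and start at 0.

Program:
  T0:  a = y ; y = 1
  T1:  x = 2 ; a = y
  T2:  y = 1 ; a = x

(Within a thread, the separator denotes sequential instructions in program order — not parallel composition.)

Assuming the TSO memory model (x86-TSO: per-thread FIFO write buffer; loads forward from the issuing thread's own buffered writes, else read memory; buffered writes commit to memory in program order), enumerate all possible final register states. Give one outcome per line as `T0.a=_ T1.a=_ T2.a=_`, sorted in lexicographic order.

outcome vector order: (T0.a,T1.a,T2.a)
|TSO outcomes| = 8

T0.a=0 T1.a=0 T2.a=0
T0.a=0 T1.a=0 T2.a=2
T0.a=0 T1.a=1 T2.a=0
T0.a=0 T1.a=1 T2.a=2
T0.a=1 T1.a=0 T2.a=0
T0.a=1 T1.a=0 T2.a=2
T0.a=1 T1.a=1 T2.a=0
T0.a=1 T1.a=1 T2.a=2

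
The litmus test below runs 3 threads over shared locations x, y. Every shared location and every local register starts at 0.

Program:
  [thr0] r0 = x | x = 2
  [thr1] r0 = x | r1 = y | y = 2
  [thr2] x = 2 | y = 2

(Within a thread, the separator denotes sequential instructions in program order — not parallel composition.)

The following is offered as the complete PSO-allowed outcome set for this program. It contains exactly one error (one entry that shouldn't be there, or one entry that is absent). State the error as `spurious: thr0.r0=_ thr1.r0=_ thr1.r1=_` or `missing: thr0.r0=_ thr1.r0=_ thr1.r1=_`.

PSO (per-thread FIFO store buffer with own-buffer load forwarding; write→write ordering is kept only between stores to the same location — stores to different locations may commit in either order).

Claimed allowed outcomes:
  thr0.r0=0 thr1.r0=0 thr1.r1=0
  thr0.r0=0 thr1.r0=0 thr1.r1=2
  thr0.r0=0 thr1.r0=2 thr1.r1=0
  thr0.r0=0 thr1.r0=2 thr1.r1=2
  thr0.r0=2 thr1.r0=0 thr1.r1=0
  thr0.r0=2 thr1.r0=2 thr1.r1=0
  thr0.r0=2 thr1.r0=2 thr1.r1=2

missing: thr0.r0=2 thr1.r0=0 thr1.r1=2

outcome vector order: (thr0.r0,thr1.r0,thr1.r1)
PSO (8): <0 0 0>; <0 0 2>; <0 2 0>; <0 2 2>; <2 0 0>; <2 0 2>; <2 2 0>; <2 2 2>
PSO∖claimed = {<2 0 2>}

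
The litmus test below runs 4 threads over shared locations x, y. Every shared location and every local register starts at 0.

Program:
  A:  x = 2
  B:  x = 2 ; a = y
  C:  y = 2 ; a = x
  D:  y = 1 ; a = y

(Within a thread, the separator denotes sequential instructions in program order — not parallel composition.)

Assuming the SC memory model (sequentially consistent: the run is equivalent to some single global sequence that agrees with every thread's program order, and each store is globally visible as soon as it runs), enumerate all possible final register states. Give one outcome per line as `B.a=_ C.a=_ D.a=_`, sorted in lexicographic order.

B.a=0 C.a=2 D.a=1
B.a=0 C.a=2 D.a=2
B.a=1 C.a=0 D.a=1
B.a=1 C.a=2 D.a=1
B.a=1 C.a=2 D.a=2
B.a=2 C.a=0 D.a=1
B.a=2 C.a=0 D.a=2
B.a=2 C.a=2 D.a=1
B.a=2 C.a=2 D.a=2

outcome vector order: (B.a,C.a,D.a)
|SC outcomes| = 9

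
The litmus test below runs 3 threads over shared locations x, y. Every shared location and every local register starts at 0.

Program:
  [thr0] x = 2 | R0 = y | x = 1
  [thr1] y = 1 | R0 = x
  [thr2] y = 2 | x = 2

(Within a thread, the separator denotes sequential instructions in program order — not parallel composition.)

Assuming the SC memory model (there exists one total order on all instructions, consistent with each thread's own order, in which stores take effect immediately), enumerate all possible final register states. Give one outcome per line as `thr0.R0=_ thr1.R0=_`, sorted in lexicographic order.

outcome vector order: (thr0.R0,thr1.R0)
|SC outcomes| = 8

thr0.R0=0 thr1.R0=1
thr0.R0=0 thr1.R0=2
thr0.R0=1 thr1.R0=0
thr0.R0=1 thr1.R0=1
thr0.R0=1 thr1.R0=2
thr0.R0=2 thr1.R0=0
thr0.R0=2 thr1.R0=1
thr0.R0=2 thr1.R0=2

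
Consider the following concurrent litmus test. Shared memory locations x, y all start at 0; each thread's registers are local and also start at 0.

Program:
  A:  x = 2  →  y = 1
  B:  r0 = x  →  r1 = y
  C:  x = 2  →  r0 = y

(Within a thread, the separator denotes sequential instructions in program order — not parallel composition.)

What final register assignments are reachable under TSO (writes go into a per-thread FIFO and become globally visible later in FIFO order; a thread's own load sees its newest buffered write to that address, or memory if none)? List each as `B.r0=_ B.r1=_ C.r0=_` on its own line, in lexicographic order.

B.r0=0 B.r1=0 C.r0=0
B.r0=0 B.r1=0 C.r0=1
B.r0=0 B.r1=1 C.r0=0
B.r0=0 B.r1=1 C.r0=1
B.r0=2 B.r1=0 C.r0=0
B.r0=2 B.r1=0 C.r0=1
B.r0=2 B.r1=1 C.r0=0
B.r0=2 B.r1=1 C.r0=1

outcome vector order: (B.r0,B.r1,C.r0)
|TSO outcomes| = 8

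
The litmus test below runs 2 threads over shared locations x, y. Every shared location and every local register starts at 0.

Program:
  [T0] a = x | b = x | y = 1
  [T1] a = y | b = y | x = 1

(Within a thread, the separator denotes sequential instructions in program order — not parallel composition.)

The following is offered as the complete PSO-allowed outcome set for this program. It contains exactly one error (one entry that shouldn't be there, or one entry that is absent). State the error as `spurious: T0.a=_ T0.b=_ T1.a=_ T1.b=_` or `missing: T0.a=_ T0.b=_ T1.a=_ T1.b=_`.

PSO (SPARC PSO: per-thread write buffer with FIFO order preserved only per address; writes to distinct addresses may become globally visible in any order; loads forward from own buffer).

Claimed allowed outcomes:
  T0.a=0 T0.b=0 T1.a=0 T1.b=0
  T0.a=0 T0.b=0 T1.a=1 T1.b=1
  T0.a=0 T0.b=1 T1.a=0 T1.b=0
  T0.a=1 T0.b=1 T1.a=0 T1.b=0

missing: T0.a=0 T0.b=0 T1.a=0 T1.b=1

outcome vector order: (T0.a,T0.b,T1.a,T1.b)
under PSO → 0/0/0/0 0/0/0/1 0/0/1/1 0/1/0/0 1/1/0/0
PSO∖claimed = {0/0/0/1}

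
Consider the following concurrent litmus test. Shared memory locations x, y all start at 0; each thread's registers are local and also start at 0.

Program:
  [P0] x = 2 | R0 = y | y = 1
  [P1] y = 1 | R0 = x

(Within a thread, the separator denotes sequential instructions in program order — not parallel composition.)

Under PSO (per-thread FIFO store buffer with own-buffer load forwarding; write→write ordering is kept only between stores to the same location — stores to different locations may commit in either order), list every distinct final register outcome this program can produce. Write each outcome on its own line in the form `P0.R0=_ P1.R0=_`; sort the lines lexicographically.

P0.R0=0 P1.R0=0
P0.R0=0 P1.R0=2
P0.R0=1 P1.R0=0
P0.R0=1 P1.R0=2

outcome vector order: (P0.R0,P1.R0)
|PSO outcomes| = 4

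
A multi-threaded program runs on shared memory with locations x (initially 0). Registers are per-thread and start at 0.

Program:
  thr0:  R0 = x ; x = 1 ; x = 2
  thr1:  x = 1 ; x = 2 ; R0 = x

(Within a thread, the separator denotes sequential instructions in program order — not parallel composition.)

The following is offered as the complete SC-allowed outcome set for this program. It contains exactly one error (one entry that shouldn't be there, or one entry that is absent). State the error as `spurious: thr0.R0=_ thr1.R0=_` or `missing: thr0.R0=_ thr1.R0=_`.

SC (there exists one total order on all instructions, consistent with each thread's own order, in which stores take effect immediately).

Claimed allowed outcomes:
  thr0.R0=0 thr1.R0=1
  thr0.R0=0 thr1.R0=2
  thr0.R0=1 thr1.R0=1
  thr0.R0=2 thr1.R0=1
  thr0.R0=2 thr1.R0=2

outcome vector order: (thr0.R0,thr1.R0)
[SC] allowed = {(0,1), (0,2), (1,1), (1,2), (2,1), (2,2)}
SC∖claimed = {(1,2)}

missing: thr0.R0=1 thr1.R0=2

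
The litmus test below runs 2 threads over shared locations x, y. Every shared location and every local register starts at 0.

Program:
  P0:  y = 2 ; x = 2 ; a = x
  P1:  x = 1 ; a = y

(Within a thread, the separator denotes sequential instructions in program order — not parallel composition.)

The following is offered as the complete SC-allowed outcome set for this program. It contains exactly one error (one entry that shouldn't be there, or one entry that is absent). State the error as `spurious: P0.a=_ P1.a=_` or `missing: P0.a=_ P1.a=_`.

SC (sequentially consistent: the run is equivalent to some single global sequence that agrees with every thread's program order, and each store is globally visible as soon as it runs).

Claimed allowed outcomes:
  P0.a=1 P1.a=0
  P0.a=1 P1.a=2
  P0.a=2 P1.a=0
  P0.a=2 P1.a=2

spurious: P0.a=1 P1.a=0

outcome vector order: (P0.a,P1.a)
under SC → 1/2; 2/0; 2/2
claimed∖SC = {1/0}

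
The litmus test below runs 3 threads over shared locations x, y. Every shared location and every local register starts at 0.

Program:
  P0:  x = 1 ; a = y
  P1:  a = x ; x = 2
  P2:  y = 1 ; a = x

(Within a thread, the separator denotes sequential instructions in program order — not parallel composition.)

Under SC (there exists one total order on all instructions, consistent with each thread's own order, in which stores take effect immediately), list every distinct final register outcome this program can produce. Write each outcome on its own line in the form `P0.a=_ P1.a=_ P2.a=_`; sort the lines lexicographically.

P0.a=0 P1.a=0 P2.a=1
P0.a=0 P1.a=0 P2.a=2
P0.a=0 P1.a=1 P2.a=1
P0.a=0 P1.a=1 P2.a=2
P0.a=1 P1.a=0 P2.a=0
P0.a=1 P1.a=0 P2.a=1
P0.a=1 P1.a=0 P2.a=2
P0.a=1 P1.a=1 P2.a=0
P0.a=1 P1.a=1 P2.a=1
P0.a=1 P1.a=1 P2.a=2

outcome vector order: (P0.a,P1.a,P2.a)
|SC outcomes| = 10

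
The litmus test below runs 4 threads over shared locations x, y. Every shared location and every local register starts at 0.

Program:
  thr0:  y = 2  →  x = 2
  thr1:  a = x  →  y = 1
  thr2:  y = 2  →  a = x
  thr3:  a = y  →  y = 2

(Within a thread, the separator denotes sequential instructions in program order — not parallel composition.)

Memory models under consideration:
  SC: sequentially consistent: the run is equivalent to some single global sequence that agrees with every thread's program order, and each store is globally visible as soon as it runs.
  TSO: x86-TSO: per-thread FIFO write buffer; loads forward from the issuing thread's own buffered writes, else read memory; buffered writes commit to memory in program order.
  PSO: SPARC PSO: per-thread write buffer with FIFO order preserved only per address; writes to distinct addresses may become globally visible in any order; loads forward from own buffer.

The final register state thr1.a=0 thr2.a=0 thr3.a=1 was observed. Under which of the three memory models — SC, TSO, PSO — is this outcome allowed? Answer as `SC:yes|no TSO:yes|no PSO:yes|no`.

outcome vector order: (thr1.a,thr2.a,thr3.a)
SC: 12 outcomes — {0/0/0; 0/0/1; 0/0/2; 0/2/0; 0/2/1; 0/2/2; 2/0/0; 2/0/1; 2/0/2; 2/2/0; 2/2/1; 2/2/2}
TSO: 12 outcomes — {0/0/0; 0/0/1; 0/0/2; 0/2/0; 0/2/1; 0/2/2; 2/0/0; 2/0/1; 2/0/2; 2/2/0; 2/2/1; 2/2/2}
PSO: 12 outcomes — {0/0/0; 0/0/1; 0/0/2; 0/2/0; 0/2/1; 0/2/2; 2/0/0; 2/0/1; 2/0/2; 2/2/0; 2/2/1; 2/2/2}
target 0/0/1 ∈ {SC,TSO,PSO}

SC:yes TSO:yes PSO:yes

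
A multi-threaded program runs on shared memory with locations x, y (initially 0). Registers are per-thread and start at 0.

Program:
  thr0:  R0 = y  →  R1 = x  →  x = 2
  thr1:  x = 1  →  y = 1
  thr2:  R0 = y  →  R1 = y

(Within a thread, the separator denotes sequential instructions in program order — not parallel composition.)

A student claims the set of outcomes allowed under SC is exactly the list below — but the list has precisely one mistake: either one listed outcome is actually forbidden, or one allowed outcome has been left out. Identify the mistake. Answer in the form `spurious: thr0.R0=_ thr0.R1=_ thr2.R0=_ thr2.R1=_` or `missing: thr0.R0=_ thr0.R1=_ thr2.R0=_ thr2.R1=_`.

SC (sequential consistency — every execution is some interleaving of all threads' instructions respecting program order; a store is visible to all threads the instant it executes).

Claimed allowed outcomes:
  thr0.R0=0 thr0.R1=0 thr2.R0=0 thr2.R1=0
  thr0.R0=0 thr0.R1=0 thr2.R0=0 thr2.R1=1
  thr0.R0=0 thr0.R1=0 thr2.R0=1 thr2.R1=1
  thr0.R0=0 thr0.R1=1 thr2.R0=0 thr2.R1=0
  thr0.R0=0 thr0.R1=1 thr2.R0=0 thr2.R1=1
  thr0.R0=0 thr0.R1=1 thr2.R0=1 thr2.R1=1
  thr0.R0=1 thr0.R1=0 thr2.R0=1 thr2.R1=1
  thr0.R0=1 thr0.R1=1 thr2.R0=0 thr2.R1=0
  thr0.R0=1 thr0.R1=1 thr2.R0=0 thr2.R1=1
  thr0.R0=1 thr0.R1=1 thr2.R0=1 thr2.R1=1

spurious: thr0.R0=1 thr0.R1=0 thr2.R0=1 thr2.R1=1

outcome vector order: (thr0.R0,thr0.R1,thr2.R0,thr2.R1)
SC: 9 outcomes — {0/0/0/0; 0/0/0/1; 0/0/1/1; 0/1/0/0; 0/1/0/1; 0/1/1/1; 1/1/0/0; 1/1/0/1; 1/1/1/1}
claimed∖SC = {1/0/1/1}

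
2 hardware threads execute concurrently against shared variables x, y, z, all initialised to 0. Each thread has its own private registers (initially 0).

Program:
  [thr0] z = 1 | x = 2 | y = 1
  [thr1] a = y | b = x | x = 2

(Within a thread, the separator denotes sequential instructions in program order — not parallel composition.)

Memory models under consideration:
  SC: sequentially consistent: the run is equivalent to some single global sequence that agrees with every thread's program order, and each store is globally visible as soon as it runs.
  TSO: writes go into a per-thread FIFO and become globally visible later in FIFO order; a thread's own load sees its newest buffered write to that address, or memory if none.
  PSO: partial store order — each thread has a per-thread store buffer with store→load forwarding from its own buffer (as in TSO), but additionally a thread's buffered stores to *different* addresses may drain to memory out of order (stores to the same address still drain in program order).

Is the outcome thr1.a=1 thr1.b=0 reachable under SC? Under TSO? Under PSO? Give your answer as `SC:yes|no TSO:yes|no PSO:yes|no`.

SC:no TSO:no PSO:yes

outcome vector order: (thr1.a,thr1.b)
[SC] allowed = {<0 0>, <0 2>, <1 2>}
[TSO] allowed = {<0 0>, <0 2>, <1 2>}
[PSO] allowed = {<0 0>, <0 2>, <1 0>, <1 2>}
target <1 0> ∈ {PSO}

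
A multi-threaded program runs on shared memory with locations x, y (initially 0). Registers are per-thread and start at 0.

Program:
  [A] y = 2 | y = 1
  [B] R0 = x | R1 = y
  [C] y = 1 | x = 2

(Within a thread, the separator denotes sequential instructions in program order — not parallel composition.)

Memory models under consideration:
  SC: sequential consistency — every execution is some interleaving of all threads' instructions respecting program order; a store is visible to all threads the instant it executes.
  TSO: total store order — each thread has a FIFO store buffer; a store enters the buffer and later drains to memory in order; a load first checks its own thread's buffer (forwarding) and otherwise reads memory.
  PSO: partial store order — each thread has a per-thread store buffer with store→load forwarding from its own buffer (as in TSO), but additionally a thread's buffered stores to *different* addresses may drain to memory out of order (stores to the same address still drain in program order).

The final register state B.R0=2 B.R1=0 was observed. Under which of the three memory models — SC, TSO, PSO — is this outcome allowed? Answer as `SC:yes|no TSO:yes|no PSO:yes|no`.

SC:no TSO:no PSO:yes

outcome vector order: (B.R0,B.R1)
SC (5): 00 01 02 21 22
TSO (5): 00 01 02 21 22
PSO (6): 00 01 02 20 21 22
target 20 ∈ {PSO}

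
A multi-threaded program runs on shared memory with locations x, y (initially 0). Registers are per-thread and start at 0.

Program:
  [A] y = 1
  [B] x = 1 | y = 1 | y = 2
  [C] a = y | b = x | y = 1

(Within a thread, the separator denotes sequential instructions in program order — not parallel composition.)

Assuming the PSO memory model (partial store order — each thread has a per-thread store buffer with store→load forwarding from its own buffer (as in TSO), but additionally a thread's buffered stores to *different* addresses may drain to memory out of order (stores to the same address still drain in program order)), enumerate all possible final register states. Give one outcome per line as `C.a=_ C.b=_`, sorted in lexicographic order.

outcome vector order: (C.a,C.b)
|PSO outcomes| = 6

C.a=0 C.b=0
C.a=0 C.b=1
C.a=1 C.b=0
C.a=1 C.b=1
C.a=2 C.b=0
C.a=2 C.b=1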